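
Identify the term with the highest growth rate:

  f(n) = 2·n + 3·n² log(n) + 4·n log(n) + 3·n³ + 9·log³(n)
3·n³

Looking at each term:
  - 2·n is O(n)
  - 3·n² log(n) is O(n² log n)
  - 4·n log(n) is O(n log n)
  - 3·n³ is O(n³)
  - 9·log³(n) is O(log³ n)

The term 3·n³ (O(n³)) grows fastest and dominates all others.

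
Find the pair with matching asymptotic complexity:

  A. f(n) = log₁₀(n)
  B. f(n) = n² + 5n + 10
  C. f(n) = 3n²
B and C

Examining each function:
  A. log₁₀(n) is O(log n)
  B. n² + 5n + 10 is O(n²)
  C. 3n² is O(n²)

Functions B and C both have the same complexity class.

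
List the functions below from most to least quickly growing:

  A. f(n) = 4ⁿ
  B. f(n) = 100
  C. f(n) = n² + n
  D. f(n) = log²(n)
A > C > D > B

Comparing growth rates:
A = 4ⁿ is O(4ⁿ)
C = n² + n is O(n²)
D = log²(n) is O(log² n)
B = 100 is O(1)

Therefore, the order from fastest to slowest is: A > C > D > B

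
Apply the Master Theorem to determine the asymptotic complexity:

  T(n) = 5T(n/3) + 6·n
Θ(n^log₃(5))

Master Theorem: a = 5, b = 3, f(n) = 6·n.
Compute the critical exponent d = log₃(5) = 1.465.
Compare f(n) = Θ(n) against n^d:
  k = 1 < d = 1.465, so f(n) = O(n^(d-ε)) — Case 1.
  The recursion cost dominates: T(n) = Θ(n^d) = Θ(n^log₃(5)).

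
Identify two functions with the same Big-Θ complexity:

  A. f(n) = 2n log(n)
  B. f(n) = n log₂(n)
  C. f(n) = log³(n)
A and B

Examining each function:
  A. 2n log(n) is O(n log n)
  B. n log₂(n) is O(n log n)
  C. log³(n) is O(log³ n)

Functions A and B both have the same complexity class.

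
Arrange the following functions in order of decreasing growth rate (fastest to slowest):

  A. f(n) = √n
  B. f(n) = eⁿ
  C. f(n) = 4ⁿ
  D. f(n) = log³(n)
C > B > A > D

Comparing growth rates:
C = 4ⁿ is O(4ⁿ)
B = eⁿ is O(eⁿ)
A = √n is O(√n)
D = log³(n) is O(log³ n)

Therefore, the order from fastest to slowest is: C > B > A > D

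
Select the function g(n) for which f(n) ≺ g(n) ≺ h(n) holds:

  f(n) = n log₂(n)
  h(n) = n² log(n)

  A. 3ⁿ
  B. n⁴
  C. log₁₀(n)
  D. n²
D

We need g(n) with n log₂(n) = o(g(n)) and g(n) = o(n² log(n)), i.e. O(n log n) ≺ g ≺ O(n² log n).
Check each option:
  A. 3ⁿ — O(3ⁿ) does not grow strictly slower than h(n)
  B. n⁴ — O(n⁴) does not grow strictly slower than h(n)
  C. log₁₀(n) — O(log n) does not grow strictly faster than f(n)
  D. n² — O(n²) is strictly between O(n log n) and O(n² log n) ✓

Only option D (n²) lies strictly between.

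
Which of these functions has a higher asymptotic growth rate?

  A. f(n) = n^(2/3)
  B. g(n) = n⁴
B

f(n) = n^(2/3) is O(n^(2/3)), while g(n) = n⁴ is O(n⁴).
Since O(n⁴) grows faster than O(n^(2/3)), g(n) dominates.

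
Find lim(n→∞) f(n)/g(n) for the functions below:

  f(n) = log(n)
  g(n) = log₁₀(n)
log(10)

Since log(n) and log₁₀(n) have the same growth rate (O(log n)),
the ratio converges to a constant: log(10).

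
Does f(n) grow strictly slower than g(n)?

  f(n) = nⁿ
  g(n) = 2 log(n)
False

f(n) = nⁿ is O(nⁿ), and g(n) = 2 log(n) is O(log n).
Since O(nⁿ) grows faster than or equal to O(log n), f(n) = o(g(n)) is false.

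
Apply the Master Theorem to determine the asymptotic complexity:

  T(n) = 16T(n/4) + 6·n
Θ(n²)

Master Theorem: a = 16, b = 4, f(n) = 6·n.
Compute the critical exponent d = log₄(16) = 2.
Compare f(n) = Θ(n) against n^d:
  k = 1 < d = 2, so f(n) = O(n^(d-ε)) — Case 1.
  The recursion cost dominates: T(n) = Θ(n^d) = Θ(n²).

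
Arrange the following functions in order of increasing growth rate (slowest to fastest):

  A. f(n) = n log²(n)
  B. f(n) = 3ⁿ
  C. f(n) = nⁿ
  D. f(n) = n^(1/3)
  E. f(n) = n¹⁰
D < A < E < B < C

Comparing growth rates:
D = n^(1/3) is O(n^(1/3))
A = n log²(n) is O(n log² n)
E = n¹⁰ is O(n¹⁰)
B = 3ⁿ is O(3ⁿ)
C = nⁿ is O(nⁿ)

Therefore, the order from slowest to fastest is: D < A < E < B < C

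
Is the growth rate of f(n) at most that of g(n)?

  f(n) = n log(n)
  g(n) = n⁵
True

f(n) = n log(n) is O(n log n), and g(n) = n⁵ is O(n⁵).
Since O(n log n) ⊆ O(n⁵) (f grows no faster than g), f(n) = O(g(n)) is true.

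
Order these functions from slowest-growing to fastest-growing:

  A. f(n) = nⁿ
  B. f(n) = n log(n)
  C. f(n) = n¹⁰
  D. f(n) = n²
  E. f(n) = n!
B < D < C < E < A

Comparing growth rates:
B = n log(n) is O(n log n)
D = n² is O(n²)
C = n¹⁰ is O(n¹⁰)
E = n! is O(n!)
A = nⁿ is O(nⁿ)

Therefore, the order from slowest to fastest is: B < D < C < E < A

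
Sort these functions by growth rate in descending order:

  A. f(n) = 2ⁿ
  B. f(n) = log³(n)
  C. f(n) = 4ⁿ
C > A > B

Comparing growth rates:
C = 4ⁿ is O(4ⁿ)
A = 2ⁿ is O(2ⁿ)
B = log³(n) is O(log³ n)

Therefore, the order from fastest to slowest is: C > A > B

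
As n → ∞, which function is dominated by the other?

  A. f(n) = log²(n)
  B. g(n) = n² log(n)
A

f(n) = log²(n) is O(log² n), while g(n) = n² log(n) is O(n² log n).
Since O(log² n) grows slower than O(n² log n), f(n) is dominated.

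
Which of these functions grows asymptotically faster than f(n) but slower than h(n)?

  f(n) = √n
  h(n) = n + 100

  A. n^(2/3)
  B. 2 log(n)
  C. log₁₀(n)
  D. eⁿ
A

We need g(n) with √n = o(g(n)) and g(n) = o(n + 100), i.e. O(√n) ≺ g ≺ O(n).
Check each option:
  A. n^(2/3) — O(n^(2/3)) is strictly between O(√n) and O(n) ✓
  B. 2 log(n) — O(log n) does not grow strictly faster than f(n)
  C. log₁₀(n) — O(log n) does not grow strictly faster than f(n)
  D. eⁿ — O(eⁿ) does not grow strictly slower than h(n)

Only option A (n^(2/3)) lies strictly between.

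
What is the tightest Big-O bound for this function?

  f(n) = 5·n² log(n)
O(n² log n)

The dominant term in 5·n² log(n) is 5·n² log(n), which is Θ(n² log n).
Constants are absorbed, so the tightest bound is O(n² log n).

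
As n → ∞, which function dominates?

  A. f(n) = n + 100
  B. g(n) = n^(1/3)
A

f(n) = n + 100 is O(n), while g(n) = n^(1/3) is O(n^(1/3)).
Since O(n) grows faster than O(n^(1/3)), f(n) dominates.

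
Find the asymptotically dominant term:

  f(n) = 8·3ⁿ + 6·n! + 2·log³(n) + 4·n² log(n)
6·n!

Looking at each term:
  - 8·3ⁿ is O(3ⁿ)
  - 6·n! is O(n!)
  - 2·log³(n) is O(log³ n)
  - 4·n² log(n) is O(n² log n)

The term 6·n! (O(n!)) grows fastest and dominates all others.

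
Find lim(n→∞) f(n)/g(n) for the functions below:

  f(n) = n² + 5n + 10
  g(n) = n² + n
1

Since n² + 5n + 10 and n² + n have the same growth rate (O(n²)),
the ratio converges to a constant: 1.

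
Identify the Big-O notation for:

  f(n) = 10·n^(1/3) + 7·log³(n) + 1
O(n^(1/3))

The dominant term in 10·n^(1/3) + 7·log³(n) + 1 is 10·n^(1/3), which is Θ(n^(1/3)).
Lower-order terms (7·log³(n), 1) are asymptotically negligible.
Constants are absorbed, so the tightest bound is O(n^(1/3)).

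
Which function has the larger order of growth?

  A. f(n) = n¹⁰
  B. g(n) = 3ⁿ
B

f(n) = n¹⁰ is O(n¹⁰), while g(n) = 3ⁿ is O(3ⁿ).
Since O(3ⁿ) grows faster than O(n¹⁰), g(n) dominates.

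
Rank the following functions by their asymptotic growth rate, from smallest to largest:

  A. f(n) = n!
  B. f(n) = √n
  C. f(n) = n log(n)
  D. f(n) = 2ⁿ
B < C < D < A

Comparing growth rates:
B = √n is O(√n)
C = n log(n) is O(n log n)
D = 2ⁿ is O(2ⁿ)
A = n! is O(n!)

Therefore, the order from slowest to fastest is: B < C < D < A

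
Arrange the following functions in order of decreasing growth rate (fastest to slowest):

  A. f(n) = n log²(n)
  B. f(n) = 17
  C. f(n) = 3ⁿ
C > A > B

Comparing growth rates:
C = 3ⁿ is O(3ⁿ)
A = n log²(n) is O(n log² n)
B = 17 is O(1)

Therefore, the order from fastest to slowest is: C > A > B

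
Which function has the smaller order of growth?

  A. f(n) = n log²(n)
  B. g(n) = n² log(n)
A

f(n) = n log²(n) is O(n log² n), while g(n) = n² log(n) is O(n² log n).
Since O(n log² n) grows slower than O(n² log n), f(n) is dominated.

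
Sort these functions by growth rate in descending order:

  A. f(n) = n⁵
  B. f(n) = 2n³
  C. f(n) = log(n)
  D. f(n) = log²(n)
A > B > D > C

Comparing growth rates:
A = n⁵ is O(n⁵)
B = 2n³ is O(n³)
D = log²(n) is O(log² n)
C = log(n) is O(log n)

Therefore, the order from fastest to slowest is: A > B > D > C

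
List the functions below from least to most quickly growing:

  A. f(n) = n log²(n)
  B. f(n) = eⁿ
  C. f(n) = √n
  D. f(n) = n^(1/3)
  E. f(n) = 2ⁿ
D < C < A < E < B

Comparing growth rates:
D = n^(1/3) is O(n^(1/3))
C = √n is O(√n)
A = n log²(n) is O(n log² n)
E = 2ⁿ is O(2ⁿ)
B = eⁿ is O(eⁿ)

Therefore, the order from slowest to fastest is: D < C < A < E < B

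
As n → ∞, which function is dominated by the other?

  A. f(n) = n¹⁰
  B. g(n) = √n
B

f(n) = n¹⁰ is O(n¹⁰), while g(n) = √n is O(√n).
Since O(√n) grows slower than O(n¹⁰), g(n) is dominated.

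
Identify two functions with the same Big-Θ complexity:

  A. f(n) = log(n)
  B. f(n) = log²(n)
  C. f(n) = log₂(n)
A and C

Examining each function:
  A. log(n) is O(log n)
  B. log²(n) is O(log² n)
  C. log₂(n) is O(log n)

Functions A and C both have the same complexity class.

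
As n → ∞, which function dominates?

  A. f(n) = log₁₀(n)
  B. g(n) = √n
B

f(n) = log₁₀(n) is O(log n), while g(n) = √n is O(√n).
Since O(√n) grows faster than O(log n), g(n) dominates.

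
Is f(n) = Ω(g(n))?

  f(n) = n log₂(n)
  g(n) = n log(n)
True

f(n) = n log₂(n) and g(n) = n log(n) are both O(n log n).
Big-Ω permits equal growth rates (f ≥ c·g for some c > 0), so f(n) = Ω(g(n)) is true.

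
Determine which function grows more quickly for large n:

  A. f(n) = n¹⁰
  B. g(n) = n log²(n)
A

f(n) = n¹⁰ is O(n¹⁰), while g(n) = n log²(n) is O(n log² n).
Since O(n¹⁰) grows faster than O(n log² n), f(n) dominates.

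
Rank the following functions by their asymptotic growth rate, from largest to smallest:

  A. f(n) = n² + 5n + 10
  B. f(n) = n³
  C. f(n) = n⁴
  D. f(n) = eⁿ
D > C > B > A

Comparing growth rates:
D = eⁿ is O(eⁿ)
C = n⁴ is O(n⁴)
B = n³ is O(n³)
A = n² + 5n + 10 is O(n²)

Therefore, the order from fastest to slowest is: D > C > B > A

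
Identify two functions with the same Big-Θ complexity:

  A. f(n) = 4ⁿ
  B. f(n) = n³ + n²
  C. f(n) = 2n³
B and C

Examining each function:
  A. 4ⁿ is O(4ⁿ)
  B. n³ + n² is O(n³)
  C. 2n³ is O(n³)

Functions B and C both have the same complexity class.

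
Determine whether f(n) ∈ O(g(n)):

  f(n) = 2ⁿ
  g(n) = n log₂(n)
False

f(n) = 2ⁿ is O(2ⁿ), and g(n) = n log₂(n) is O(n log n).
Since O(2ⁿ) grows faster than O(n log n), f(n) = O(g(n)) is false.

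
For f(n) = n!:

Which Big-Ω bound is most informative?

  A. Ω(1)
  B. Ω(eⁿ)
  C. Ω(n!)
C

f(n) = n! is Ω(n!).
All listed options are valid Big-Ω bounds (lower bounds),
but Ω(n!) is the tightest (largest valid bound).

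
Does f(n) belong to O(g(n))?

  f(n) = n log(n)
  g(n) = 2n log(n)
True

f(n) = n log(n) and g(n) = 2n log(n) are both O(n log n).
Big-O permits equal growth rates (f ≤ c·g for some c), so f(n) = O(g(n)) is true.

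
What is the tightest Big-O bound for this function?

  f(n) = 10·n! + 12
O(n!)

The dominant term in 10·n! + 12 is 10·n!, which is Θ(n!).
Lower-order terms (12) are asymptotically negligible.
Constants are absorbed, so the tightest bound is O(n!).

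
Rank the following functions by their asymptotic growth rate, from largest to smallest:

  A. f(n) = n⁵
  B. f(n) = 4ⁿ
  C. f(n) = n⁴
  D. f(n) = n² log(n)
B > A > C > D

Comparing growth rates:
B = 4ⁿ is O(4ⁿ)
A = n⁵ is O(n⁵)
C = n⁴ is O(n⁴)
D = n² log(n) is O(n² log n)

Therefore, the order from fastest to slowest is: B > A > C > D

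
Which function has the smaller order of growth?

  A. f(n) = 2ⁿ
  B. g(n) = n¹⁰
B

f(n) = 2ⁿ is O(2ⁿ), while g(n) = n¹⁰ is O(n¹⁰).
Since O(n¹⁰) grows slower than O(2ⁿ), g(n) is dominated.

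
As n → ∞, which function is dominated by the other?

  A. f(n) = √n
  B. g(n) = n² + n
A

f(n) = √n is O(√n), while g(n) = n² + n is O(n²).
Since O(√n) grows slower than O(n²), f(n) is dominated.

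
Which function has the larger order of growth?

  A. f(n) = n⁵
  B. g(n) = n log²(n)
A

f(n) = n⁵ is O(n⁵), while g(n) = n log²(n) is O(n log² n).
Since O(n⁵) grows faster than O(n log² n), f(n) dominates.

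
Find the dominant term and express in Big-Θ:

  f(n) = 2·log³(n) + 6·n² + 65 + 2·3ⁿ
Θ(3ⁿ)

Order the terms by growth rate: 65 ≺ 2·log³(n) ≺ 6·n² ≺ 2·3ⁿ.
The fastest-growing term 2·3ⁿ dominates as n → ∞; dropping its constant factor gives Θ(3ⁿ).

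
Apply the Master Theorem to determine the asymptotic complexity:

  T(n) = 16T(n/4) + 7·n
Θ(n²)

Master Theorem: a = 16, b = 4, f(n) = 7·n.
Compute the critical exponent d = log₄(16) = 2.
Compare f(n) = Θ(n) against n^d:
  k = 1 < d = 2, so f(n) = O(n^(d-ε)) — Case 1.
  The recursion cost dominates: T(n) = Θ(n^d) = Θ(n²).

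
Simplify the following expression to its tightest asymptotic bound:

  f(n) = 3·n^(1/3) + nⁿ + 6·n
Θ(nⁿ)

Order the terms by growth rate: 3·n^(1/3) ≺ 6·n ≺ nⁿ.
The fastest-growing term nⁿ dominates as n → ∞; dropping its constant factor gives Θ(nⁿ).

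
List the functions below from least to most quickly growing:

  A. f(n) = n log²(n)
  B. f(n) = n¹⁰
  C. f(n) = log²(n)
C < A < B

Comparing growth rates:
C = log²(n) is O(log² n)
A = n log²(n) is O(n log² n)
B = n¹⁰ is O(n¹⁰)

Therefore, the order from slowest to fastest is: C < A < B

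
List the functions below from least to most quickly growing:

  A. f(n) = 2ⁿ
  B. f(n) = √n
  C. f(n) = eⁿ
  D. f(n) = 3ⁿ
B < A < C < D

Comparing growth rates:
B = √n is O(√n)
A = 2ⁿ is O(2ⁿ)
C = eⁿ is O(eⁿ)
D = 3ⁿ is O(3ⁿ)

Therefore, the order from slowest to fastest is: B < A < C < D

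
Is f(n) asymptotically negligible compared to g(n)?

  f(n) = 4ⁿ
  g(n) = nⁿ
True

f(n) = 4ⁿ is O(4ⁿ), and g(n) = nⁿ is O(nⁿ).
Since O(4ⁿ) grows strictly slower than O(nⁿ), f(n) = o(g(n)) is true.
This means lim(n→∞) f(n)/g(n) = 0.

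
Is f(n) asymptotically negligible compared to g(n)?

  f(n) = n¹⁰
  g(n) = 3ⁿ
True

f(n) = n¹⁰ is O(n¹⁰), and g(n) = 3ⁿ is O(3ⁿ).
Since O(n¹⁰) grows strictly slower than O(3ⁿ), f(n) = o(g(n)) is true.
This means lim(n→∞) f(n)/g(n) = 0.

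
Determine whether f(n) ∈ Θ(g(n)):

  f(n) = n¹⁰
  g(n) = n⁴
False

f(n) = n¹⁰ is O(n¹⁰), and g(n) = n⁴ is O(n⁴).
Since they have different growth rates, f(n) = Θ(g(n)) is false.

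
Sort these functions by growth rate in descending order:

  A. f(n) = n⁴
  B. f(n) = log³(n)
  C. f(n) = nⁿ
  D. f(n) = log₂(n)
C > A > B > D

Comparing growth rates:
C = nⁿ is O(nⁿ)
A = n⁴ is O(n⁴)
B = log³(n) is O(log³ n)
D = log₂(n) is O(log n)

Therefore, the order from fastest to slowest is: C > A > B > D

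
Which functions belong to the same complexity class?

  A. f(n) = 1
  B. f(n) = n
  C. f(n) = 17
A and C

Examining each function:
  A. 1 is O(1)
  B. n is O(n)
  C. 17 is O(1)

Functions A and C both have the same complexity class.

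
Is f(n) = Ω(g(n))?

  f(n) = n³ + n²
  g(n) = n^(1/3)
True

f(n) = n³ + n² is O(n³), and g(n) = n^(1/3) is O(n^(1/3)).
Since O(n³) grows at least as fast as O(n^(1/3)), f(n) = Ω(g(n)) is true.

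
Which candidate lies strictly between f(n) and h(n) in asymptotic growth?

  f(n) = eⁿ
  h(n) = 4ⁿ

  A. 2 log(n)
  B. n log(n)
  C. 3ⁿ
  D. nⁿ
C

We need g(n) with eⁿ = o(g(n)) and g(n) = o(4ⁿ), i.e. O(eⁿ) ≺ g ≺ O(4ⁿ).
Check each option:
  A. 2 log(n) — O(log n) does not grow strictly faster than f(n)
  B. n log(n) — O(n log n) does not grow strictly faster than f(n)
  C. 3ⁿ — O(3ⁿ) is strictly between O(eⁿ) and O(4ⁿ) ✓
  D. nⁿ — O(nⁿ) does not grow strictly slower than h(n)

Only option C (3ⁿ) lies strictly between.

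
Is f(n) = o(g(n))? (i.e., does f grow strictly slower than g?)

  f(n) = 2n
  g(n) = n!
True

f(n) = 2n is O(n), and g(n) = n! is O(n!).
Since O(n) grows strictly slower than O(n!), f(n) = o(g(n)) is true.
This means lim(n→∞) f(n)/g(n) = 0.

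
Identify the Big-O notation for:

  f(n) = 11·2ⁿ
O(2ⁿ)

The dominant term in 11·2ⁿ is 11·2ⁿ, which is Θ(2ⁿ).
Constants are absorbed, so the tightest bound is O(2ⁿ).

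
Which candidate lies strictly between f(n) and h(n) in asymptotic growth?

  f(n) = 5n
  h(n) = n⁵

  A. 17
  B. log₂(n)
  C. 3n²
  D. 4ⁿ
C

We need g(n) with 5n = o(g(n)) and g(n) = o(n⁵), i.e. O(n) ≺ g ≺ O(n⁵).
Check each option:
  A. 17 — O(1) does not grow strictly faster than f(n)
  B. log₂(n) — O(log n) does not grow strictly faster than f(n)
  C. 3n² — O(n²) is strictly between O(n) and O(n⁵) ✓
  D. 4ⁿ — O(4ⁿ) does not grow strictly slower than h(n)

Only option C (3n²) lies strictly between.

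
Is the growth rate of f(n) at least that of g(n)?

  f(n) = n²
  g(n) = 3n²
True

f(n) = n² and g(n) = 3n² are both O(n²).
Big-Ω permits equal growth rates (f ≥ c·g for some c > 0), so f(n) = Ω(g(n)) is true.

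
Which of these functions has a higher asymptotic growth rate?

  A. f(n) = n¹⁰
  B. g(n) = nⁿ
B

f(n) = n¹⁰ is O(n¹⁰), while g(n) = nⁿ is O(nⁿ).
Since O(nⁿ) grows faster than O(n¹⁰), g(n) dominates.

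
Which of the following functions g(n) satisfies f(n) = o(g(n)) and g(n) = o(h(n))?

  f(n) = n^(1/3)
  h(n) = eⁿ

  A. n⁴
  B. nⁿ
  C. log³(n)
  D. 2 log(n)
A

We need g(n) with n^(1/3) = o(g(n)) and g(n) = o(eⁿ), i.e. O(n^(1/3)) ≺ g ≺ O(eⁿ).
Check each option:
  A. n⁴ — O(n⁴) is strictly between O(n^(1/3)) and O(eⁿ) ✓
  B. nⁿ — O(nⁿ) does not grow strictly slower than h(n)
  C. log³(n) — O(log³ n) does not grow strictly faster than f(n)
  D. 2 log(n) — O(log n) does not grow strictly faster than f(n)

Only option A (n⁴) lies strictly between.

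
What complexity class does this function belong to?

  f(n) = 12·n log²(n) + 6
O(n log² n)

The dominant term in 12·n log²(n) + 6 is 12·n log²(n), which is Θ(n log² n).
Lower-order terms (6) are asymptotically negligible.
Constants are absorbed, so the tightest bound is O(n log² n).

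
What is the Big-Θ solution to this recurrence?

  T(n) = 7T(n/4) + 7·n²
Θ(n²)

Master Theorem: a = 7, b = 4, f(n) = 7·n².
Compute the critical exponent d = log₄(7) = 1.404.
Compare f(n) = Θ(n²) against n^d:
  k = 2 > d = 1.404, so f(n) = Ω(n^(d+ε)) — Case 3.
  Regularity: a·(n/b)^2/n^2 = a/b^2 = 7/16 < 1 ✓.
  The top-level work dominates: T(n) = Θ(f(n)) = Θ(n²).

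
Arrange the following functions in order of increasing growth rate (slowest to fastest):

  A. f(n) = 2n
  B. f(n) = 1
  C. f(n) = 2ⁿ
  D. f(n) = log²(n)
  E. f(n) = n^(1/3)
B < D < E < A < C

Comparing growth rates:
B = 1 is O(1)
D = log²(n) is O(log² n)
E = n^(1/3) is O(n^(1/3))
A = 2n is O(n)
C = 2ⁿ is O(2ⁿ)

Therefore, the order from slowest to fastest is: B < D < E < A < C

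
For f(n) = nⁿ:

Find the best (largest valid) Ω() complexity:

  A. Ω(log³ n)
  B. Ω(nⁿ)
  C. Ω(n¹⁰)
B

f(n) = nⁿ is Ω(nⁿ).
All listed options are valid Big-Ω bounds (lower bounds),
but Ω(nⁿ) is the tightest (largest valid bound).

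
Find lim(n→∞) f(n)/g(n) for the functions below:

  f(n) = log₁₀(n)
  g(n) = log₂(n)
log(2)/log(10)

Since log₁₀(n) and log₂(n) have the same growth rate (O(log n)),
the ratio converges to a constant: log(2)/log(10).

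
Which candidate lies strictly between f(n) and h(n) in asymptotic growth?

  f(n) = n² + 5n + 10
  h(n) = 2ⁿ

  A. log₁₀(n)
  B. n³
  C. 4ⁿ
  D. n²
B

We need g(n) with n² + 5n + 10 = o(g(n)) and g(n) = o(2ⁿ), i.e. O(n²) ≺ g ≺ O(2ⁿ).
Check each option:
  A. log₁₀(n) — O(log n) does not grow strictly faster than f(n)
  B. n³ — O(n³) is strictly between O(n²) and O(2ⁿ) ✓
  C. 4ⁿ — O(4ⁿ) does not grow strictly slower than h(n)
  D. n² — O(n²) does not grow strictly faster than f(n)

Only option B (n³) lies strictly between.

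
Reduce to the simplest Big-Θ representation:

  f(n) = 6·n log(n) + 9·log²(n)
Θ(n log n)

Order the terms by growth rate: 9·log²(n) ≺ 6·n log(n).
The fastest-growing term 6·n log(n) dominates as n → ∞; dropping its constant factor gives Θ(n log n).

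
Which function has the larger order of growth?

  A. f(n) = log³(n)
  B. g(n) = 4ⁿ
B

f(n) = log³(n) is O(log³ n), while g(n) = 4ⁿ is O(4ⁿ).
Since O(4ⁿ) grows faster than O(log³ n), g(n) dominates.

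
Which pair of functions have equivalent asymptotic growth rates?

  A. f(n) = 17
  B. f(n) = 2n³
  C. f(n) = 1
A and C

Examining each function:
  A. 17 is O(1)
  B. 2n³ is O(n³)
  C. 1 is O(1)

Functions A and C both have the same complexity class.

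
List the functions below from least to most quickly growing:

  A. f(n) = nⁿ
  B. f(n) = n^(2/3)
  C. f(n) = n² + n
B < C < A

Comparing growth rates:
B = n^(2/3) is O(n^(2/3))
C = n² + n is O(n²)
A = nⁿ is O(nⁿ)

Therefore, the order from slowest to fastest is: B < C < A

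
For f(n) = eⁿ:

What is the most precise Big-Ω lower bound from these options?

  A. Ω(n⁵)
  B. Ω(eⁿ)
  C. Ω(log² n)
B

f(n) = eⁿ is Ω(eⁿ).
All listed options are valid Big-Ω bounds (lower bounds),
but Ω(eⁿ) is the tightest (largest valid bound).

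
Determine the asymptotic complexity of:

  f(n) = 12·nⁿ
O(nⁿ)

The dominant term in 12·nⁿ is 12·nⁿ, which is Θ(nⁿ).
Constants are absorbed, so the tightest bound is O(nⁿ).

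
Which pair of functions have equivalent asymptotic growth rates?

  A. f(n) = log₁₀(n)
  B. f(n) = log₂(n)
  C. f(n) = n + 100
A and B

Examining each function:
  A. log₁₀(n) is O(log n)
  B. log₂(n) is O(log n)
  C. n + 100 is O(n)

Functions A and B both have the same complexity class.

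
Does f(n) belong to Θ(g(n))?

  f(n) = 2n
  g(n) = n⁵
False

f(n) = 2n is O(n), and g(n) = n⁵ is O(n⁵).
Since they have different growth rates, f(n) = Θ(g(n)) is false.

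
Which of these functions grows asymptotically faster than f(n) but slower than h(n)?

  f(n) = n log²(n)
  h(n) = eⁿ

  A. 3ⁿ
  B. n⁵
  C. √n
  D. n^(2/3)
B

We need g(n) with n log²(n) = o(g(n)) and g(n) = o(eⁿ), i.e. O(n log² n) ≺ g ≺ O(eⁿ).
Check each option:
  A. 3ⁿ — O(3ⁿ) does not grow strictly slower than h(n)
  B. n⁵ — O(n⁵) is strictly between O(n log² n) and O(eⁿ) ✓
  C. √n — O(√n) does not grow strictly faster than f(n)
  D. n^(2/3) — O(n^(2/3)) does not grow strictly faster than f(n)

Only option B (n⁵) lies strictly between.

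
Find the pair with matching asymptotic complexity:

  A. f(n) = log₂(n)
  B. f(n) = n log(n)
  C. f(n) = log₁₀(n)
A and C

Examining each function:
  A. log₂(n) is O(log n)
  B. n log(n) is O(n log n)
  C. log₁₀(n) is O(log n)

Functions A and C both have the same complexity class.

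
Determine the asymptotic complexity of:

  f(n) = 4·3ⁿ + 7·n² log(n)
O(3ⁿ)

The dominant term in 4·3ⁿ + 7·n² log(n) is 4·3ⁿ, which is Θ(3ⁿ).
Lower-order terms (7·n² log(n)) are asymptotically negligible.
Constants are absorbed, so the tightest bound is O(3ⁿ).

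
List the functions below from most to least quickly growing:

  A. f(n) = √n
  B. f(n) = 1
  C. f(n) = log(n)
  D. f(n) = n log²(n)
D > A > C > B

Comparing growth rates:
D = n log²(n) is O(n log² n)
A = √n is O(√n)
C = log(n) is O(log n)
B = 1 is O(1)

Therefore, the order from fastest to slowest is: D > A > C > B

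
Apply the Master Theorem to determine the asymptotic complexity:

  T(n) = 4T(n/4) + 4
Θ(n)

Master Theorem: a = 4, b = 4, f(n) = 4.
Compute the critical exponent d = log₄(4) = 1.
Compare f(n) = Θ(1) against n^d:
  k = 0 < d = 1, so f(n) = O(n^(d-ε)) — Case 1.
  The recursion cost dominates: T(n) = Θ(n^d) = Θ(n).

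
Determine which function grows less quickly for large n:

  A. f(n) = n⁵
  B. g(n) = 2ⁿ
A

f(n) = n⁵ is O(n⁵), while g(n) = 2ⁿ is O(2ⁿ).
Since O(n⁵) grows slower than O(2ⁿ), f(n) is dominated.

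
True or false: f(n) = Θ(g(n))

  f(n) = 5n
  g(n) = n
True

f(n) = 5n and g(n) = n are both O(n).
Since they have the same asymptotic growth rate, f(n) = Θ(g(n)) is true.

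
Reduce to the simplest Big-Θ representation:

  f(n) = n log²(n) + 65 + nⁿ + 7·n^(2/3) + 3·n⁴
Θ(nⁿ)

Order the terms by growth rate: 65 ≺ 7·n^(2/3) ≺ n log²(n) ≺ 3·n⁴ ≺ nⁿ.
The fastest-growing term nⁿ dominates as n → ∞; dropping its constant factor gives Θ(nⁿ).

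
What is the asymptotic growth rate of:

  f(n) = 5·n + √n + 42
Θ(n)

Order the terms by growth rate: 42 ≺ √n ≺ 5·n.
The fastest-growing term 5·n dominates as n → ∞; dropping its constant factor gives Θ(n).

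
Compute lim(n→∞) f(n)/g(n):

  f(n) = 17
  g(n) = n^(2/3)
0

Since 17 (O(1)) grows slower than n^(2/3) (O(n^(2/3))),
the ratio f(n)/g(n) → 0 as n → ∞.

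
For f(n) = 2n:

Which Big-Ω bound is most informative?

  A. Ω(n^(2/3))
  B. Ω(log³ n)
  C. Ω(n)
C

f(n) = 2n is Ω(n).
All listed options are valid Big-Ω bounds (lower bounds),
but Ω(n) is the tightest (largest valid bound).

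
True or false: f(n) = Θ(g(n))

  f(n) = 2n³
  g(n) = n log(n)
False

f(n) = 2n³ is O(n³), and g(n) = n log(n) is O(n log n).
Since they have different growth rates, f(n) = Θ(g(n)) is false.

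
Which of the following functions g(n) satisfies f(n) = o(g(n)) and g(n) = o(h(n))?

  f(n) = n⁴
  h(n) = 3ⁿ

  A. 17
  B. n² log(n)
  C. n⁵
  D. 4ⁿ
C

We need g(n) with n⁴ = o(g(n)) and g(n) = o(3ⁿ), i.e. O(n⁴) ≺ g ≺ O(3ⁿ).
Check each option:
  A. 17 — O(1) does not grow strictly faster than f(n)
  B. n² log(n) — O(n² log n) does not grow strictly faster than f(n)
  C. n⁵ — O(n⁵) is strictly between O(n⁴) and O(3ⁿ) ✓
  D. 4ⁿ — O(4ⁿ) does not grow strictly slower than h(n)

Only option C (n⁵) lies strictly between.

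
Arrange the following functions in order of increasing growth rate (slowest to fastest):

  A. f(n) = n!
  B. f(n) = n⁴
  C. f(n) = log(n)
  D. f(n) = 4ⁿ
C < B < D < A

Comparing growth rates:
C = log(n) is O(log n)
B = n⁴ is O(n⁴)
D = 4ⁿ is O(4ⁿ)
A = n! is O(n!)

Therefore, the order from slowest to fastest is: C < B < D < A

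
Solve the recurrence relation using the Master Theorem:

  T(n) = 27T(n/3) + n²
Θ(n³)

Master Theorem: a = 27, b = 3, f(n) = n².
Compute the critical exponent d = log₃(27) = 3.
Compare f(n) = Θ(n²) against n^d:
  k = 2 < d = 3, so f(n) = O(n^(d-ε)) — Case 1.
  The recursion cost dominates: T(n) = Θ(n^d) = Θ(n³).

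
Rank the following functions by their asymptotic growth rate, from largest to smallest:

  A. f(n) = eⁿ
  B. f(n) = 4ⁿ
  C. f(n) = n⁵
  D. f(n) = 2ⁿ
B > A > D > C

Comparing growth rates:
B = 4ⁿ is O(4ⁿ)
A = eⁿ is O(eⁿ)
D = 2ⁿ is O(2ⁿ)
C = n⁵ is O(n⁵)

Therefore, the order from fastest to slowest is: B > A > D > C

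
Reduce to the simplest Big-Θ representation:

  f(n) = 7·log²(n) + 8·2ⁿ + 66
Θ(2ⁿ)

Order the terms by growth rate: 66 ≺ 7·log²(n) ≺ 8·2ⁿ.
The fastest-growing term 8·2ⁿ dominates as n → ∞; dropping its constant factor gives Θ(2ⁿ).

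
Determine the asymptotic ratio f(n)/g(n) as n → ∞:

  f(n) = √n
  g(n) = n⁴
0

Since √n (O(√n)) grows slower than n⁴ (O(n⁴)),
the ratio f(n)/g(n) → 0 as n → ∞.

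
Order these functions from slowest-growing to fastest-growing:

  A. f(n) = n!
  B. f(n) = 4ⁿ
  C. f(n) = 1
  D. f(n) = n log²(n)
C < D < B < A

Comparing growth rates:
C = 1 is O(1)
D = n log²(n) is O(n log² n)
B = 4ⁿ is O(4ⁿ)
A = n! is O(n!)

Therefore, the order from slowest to fastest is: C < D < B < A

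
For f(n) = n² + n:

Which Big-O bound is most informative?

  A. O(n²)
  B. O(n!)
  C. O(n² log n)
A

f(n) = n² + n is O(n²).
All listed options are valid Big-O bounds (upper bounds),
but O(n²) is the tightest (smallest valid bound).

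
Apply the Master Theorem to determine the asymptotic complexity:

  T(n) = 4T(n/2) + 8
Θ(n²)

Master Theorem: a = 4, b = 2, f(n) = 8.
Compute the critical exponent d = log₂(4) = 2.
Compare f(n) = Θ(1) against n^d:
  k = 0 < d = 2, so f(n) = O(n^(d-ε)) — Case 1.
  The recursion cost dominates: T(n) = Θ(n^d) = Θ(n²).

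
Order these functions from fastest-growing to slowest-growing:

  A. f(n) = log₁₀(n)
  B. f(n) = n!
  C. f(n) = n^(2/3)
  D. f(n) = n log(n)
B > D > C > A

Comparing growth rates:
B = n! is O(n!)
D = n log(n) is O(n log n)
C = n^(2/3) is O(n^(2/3))
A = log₁₀(n) is O(log n)

Therefore, the order from fastest to slowest is: B > D > C > A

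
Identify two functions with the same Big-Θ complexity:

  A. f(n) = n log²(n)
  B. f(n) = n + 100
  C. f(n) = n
B and C

Examining each function:
  A. n log²(n) is O(n log² n)
  B. n + 100 is O(n)
  C. n is O(n)

Functions B and C both have the same complexity class.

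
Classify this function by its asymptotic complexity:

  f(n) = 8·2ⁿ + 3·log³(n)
O(2ⁿ)

The dominant term in 8·2ⁿ + 3·log³(n) is 8·2ⁿ, which is Θ(2ⁿ).
Lower-order terms (3·log³(n)) are asymptotically negligible.
Constants are absorbed, so the tightest bound is O(2ⁿ).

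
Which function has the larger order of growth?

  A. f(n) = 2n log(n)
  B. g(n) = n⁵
B

f(n) = 2n log(n) is O(n log n), while g(n) = n⁵ is O(n⁵).
Since O(n⁵) grows faster than O(n log n), g(n) dominates.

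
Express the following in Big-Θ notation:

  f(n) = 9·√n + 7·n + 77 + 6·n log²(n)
Θ(n log² n)

Order the terms by growth rate: 77 ≺ 9·√n ≺ 7·n ≺ 6·n log²(n).
The fastest-growing term 6·n log²(n) dominates as n → ∞; dropping its constant factor gives Θ(n log² n).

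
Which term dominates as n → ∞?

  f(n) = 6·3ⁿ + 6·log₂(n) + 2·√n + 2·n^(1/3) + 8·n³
6·3ⁿ

Looking at each term:
  - 6·3ⁿ is O(3ⁿ)
  - 6·log₂(n) is O(log n)
  - 2·√n is O(√n)
  - 2·n^(1/3) is O(n^(1/3))
  - 8·n³ is O(n³)

The term 6·3ⁿ (O(3ⁿ)) grows fastest and dominates all others.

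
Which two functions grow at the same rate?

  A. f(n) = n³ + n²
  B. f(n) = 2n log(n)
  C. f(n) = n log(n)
B and C

Examining each function:
  A. n³ + n² is O(n³)
  B. 2n log(n) is O(n log n)
  C. n log(n) is O(n log n)

Functions B and C both have the same complexity class.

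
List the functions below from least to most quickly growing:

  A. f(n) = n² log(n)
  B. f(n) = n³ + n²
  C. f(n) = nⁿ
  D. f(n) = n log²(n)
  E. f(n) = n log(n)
E < D < A < B < C

Comparing growth rates:
E = n log(n) is O(n log n)
D = n log²(n) is O(n log² n)
A = n² log(n) is O(n² log n)
B = n³ + n² is O(n³)
C = nⁿ is O(nⁿ)

Therefore, the order from slowest to fastest is: E < D < A < B < C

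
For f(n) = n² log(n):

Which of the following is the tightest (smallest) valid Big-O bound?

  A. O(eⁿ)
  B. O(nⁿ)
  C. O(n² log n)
C

f(n) = n² log(n) is O(n² log n).
All listed options are valid Big-O bounds (upper bounds),
but O(n² log n) is the tightest (smallest valid bound).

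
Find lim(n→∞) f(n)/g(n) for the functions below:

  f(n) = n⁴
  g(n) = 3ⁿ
0

Since n⁴ (O(n⁴)) grows slower than 3ⁿ (O(3ⁿ)),
the ratio f(n)/g(n) → 0 as n → ∞.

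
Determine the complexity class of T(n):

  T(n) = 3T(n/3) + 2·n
Θ(n log n)

Master Theorem: a = 3, b = 3, f(n) = 2·n.
Compute the critical exponent d = log₃(3) = 1.
Compare f(n) = Θ(n) against n^d:
  k = 1 = d, so f(n) = Θ(n^d) — Case 2.
  Work is balanced across levels: T(n) = Θ(n^d log n) = Θ(n log n).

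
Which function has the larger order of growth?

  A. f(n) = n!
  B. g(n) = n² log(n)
A

f(n) = n! is O(n!), while g(n) = n² log(n) is O(n² log n).
Since O(n!) grows faster than O(n² log n), f(n) dominates.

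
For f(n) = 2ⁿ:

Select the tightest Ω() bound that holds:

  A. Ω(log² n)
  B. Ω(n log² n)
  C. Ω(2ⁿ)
C

f(n) = 2ⁿ is Ω(2ⁿ).
All listed options are valid Big-Ω bounds (lower bounds),
but Ω(2ⁿ) is the tightest (largest valid bound).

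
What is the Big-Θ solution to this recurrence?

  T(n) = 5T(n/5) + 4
Θ(n)

Master Theorem: a = 5, b = 5, f(n) = 4.
Compute the critical exponent d = log₅(5) = 1.
Compare f(n) = Θ(1) against n^d:
  k = 0 < d = 1, so f(n) = O(n^(d-ε)) — Case 1.
  The recursion cost dominates: T(n) = Θ(n^d) = Θ(n).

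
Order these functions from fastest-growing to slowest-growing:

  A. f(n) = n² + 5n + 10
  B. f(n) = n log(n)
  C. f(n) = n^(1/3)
A > B > C

Comparing growth rates:
A = n² + 5n + 10 is O(n²)
B = n log(n) is O(n log n)
C = n^(1/3) is O(n^(1/3))

Therefore, the order from fastest to slowest is: A > B > C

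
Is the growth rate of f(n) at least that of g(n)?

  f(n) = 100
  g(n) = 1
True

f(n) = 100 and g(n) = 1 are both O(1).
Big-Ω permits equal growth rates (f ≥ c·g for some c > 0), so f(n) = Ω(g(n)) is true.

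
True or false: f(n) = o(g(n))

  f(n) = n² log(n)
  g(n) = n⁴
True

f(n) = n² log(n) is O(n² log n), and g(n) = n⁴ is O(n⁴).
Since O(n² log n) grows strictly slower than O(n⁴), f(n) = o(g(n)) is true.
This means lim(n→∞) f(n)/g(n) = 0.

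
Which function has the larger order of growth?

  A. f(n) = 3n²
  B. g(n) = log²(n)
A

f(n) = 3n² is O(n²), while g(n) = log²(n) is O(log² n).
Since O(n²) grows faster than O(log² n), f(n) dominates.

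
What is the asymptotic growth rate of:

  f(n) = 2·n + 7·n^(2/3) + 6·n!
Θ(n!)

Order the terms by growth rate: 7·n^(2/3) ≺ 2·n ≺ 6·n!.
The fastest-growing term 6·n! dominates as n → ∞; dropping its constant factor gives Θ(n!).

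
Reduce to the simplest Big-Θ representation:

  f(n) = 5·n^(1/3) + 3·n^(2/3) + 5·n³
Θ(n³)

Order the terms by growth rate: 5·n^(1/3) ≺ 3·n^(2/3) ≺ 5·n³.
The fastest-growing term 5·n³ dominates as n → ∞; dropping its constant factor gives Θ(n³).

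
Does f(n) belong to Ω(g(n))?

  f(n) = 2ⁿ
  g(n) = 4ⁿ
False

f(n) = 2ⁿ is O(2ⁿ), and g(n) = 4ⁿ is O(4ⁿ).
Since O(2ⁿ) grows slower than O(4ⁿ), f(n) = Ω(g(n)) is false.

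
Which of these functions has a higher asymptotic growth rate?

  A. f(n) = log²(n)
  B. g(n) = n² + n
B

f(n) = log²(n) is O(log² n), while g(n) = n² + n is O(n²).
Since O(n²) grows faster than O(log² n), g(n) dominates.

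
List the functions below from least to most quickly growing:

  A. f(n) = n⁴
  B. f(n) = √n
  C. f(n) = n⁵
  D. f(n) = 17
D < B < A < C

Comparing growth rates:
D = 17 is O(1)
B = √n is O(√n)
A = n⁴ is O(n⁴)
C = n⁵ is O(n⁵)

Therefore, the order from slowest to fastest is: D < B < A < C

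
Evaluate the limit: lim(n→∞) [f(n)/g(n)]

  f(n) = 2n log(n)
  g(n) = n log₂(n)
log(4)

Since 2n log(n) and n log₂(n) have the same growth rate (O(n log n)),
the ratio converges to a constant: log(4).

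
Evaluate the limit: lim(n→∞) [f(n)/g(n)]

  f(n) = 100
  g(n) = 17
100/17

Since 100 and 17 have the same growth rate (O(1)),
the ratio converges to a constant: 100/17.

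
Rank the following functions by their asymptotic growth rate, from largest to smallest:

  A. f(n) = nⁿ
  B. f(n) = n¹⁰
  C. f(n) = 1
A > B > C

Comparing growth rates:
A = nⁿ is O(nⁿ)
B = n¹⁰ is O(n¹⁰)
C = 1 is O(1)

Therefore, the order from fastest to slowest is: A > B > C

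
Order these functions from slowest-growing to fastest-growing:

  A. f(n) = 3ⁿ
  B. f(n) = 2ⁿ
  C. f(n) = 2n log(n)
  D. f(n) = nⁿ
C < B < A < D

Comparing growth rates:
C = 2n log(n) is O(n log n)
B = 2ⁿ is O(2ⁿ)
A = 3ⁿ is O(3ⁿ)
D = nⁿ is O(nⁿ)

Therefore, the order from slowest to fastest is: C < B < A < D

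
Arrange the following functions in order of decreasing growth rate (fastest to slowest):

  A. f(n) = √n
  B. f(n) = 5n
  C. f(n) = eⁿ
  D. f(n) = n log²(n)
C > D > B > A

Comparing growth rates:
C = eⁿ is O(eⁿ)
D = n log²(n) is O(n log² n)
B = 5n is O(n)
A = √n is O(√n)

Therefore, the order from fastest to slowest is: C > D > B > A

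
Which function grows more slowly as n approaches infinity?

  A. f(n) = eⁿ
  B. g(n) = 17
B

f(n) = eⁿ is O(eⁿ), while g(n) = 17 is O(1).
Since O(1) grows slower than O(eⁿ), g(n) is dominated.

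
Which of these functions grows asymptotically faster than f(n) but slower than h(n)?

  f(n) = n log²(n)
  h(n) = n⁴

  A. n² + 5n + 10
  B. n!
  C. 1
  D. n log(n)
A

We need g(n) with n log²(n) = o(g(n)) and g(n) = o(n⁴), i.e. O(n log² n) ≺ g ≺ O(n⁴).
Check each option:
  A. n² + 5n + 10 — O(n²) is strictly between O(n log² n) and O(n⁴) ✓
  B. n! — O(n!) does not grow strictly slower than h(n)
  C. 1 — O(1) does not grow strictly faster than f(n)
  D. n log(n) — O(n log n) does not grow strictly faster than f(n)

Only option A (n² + 5n + 10) lies strictly between.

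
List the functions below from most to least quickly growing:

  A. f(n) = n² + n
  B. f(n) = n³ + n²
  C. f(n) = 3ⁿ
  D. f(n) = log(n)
C > B > A > D

Comparing growth rates:
C = 3ⁿ is O(3ⁿ)
B = n³ + n² is O(n³)
A = n² + n is O(n²)
D = log(n) is O(log n)

Therefore, the order from fastest to slowest is: C > B > A > D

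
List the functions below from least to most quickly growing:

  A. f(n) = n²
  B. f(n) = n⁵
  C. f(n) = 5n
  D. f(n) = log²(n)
D < C < A < B

Comparing growth rates:
D = log²(n) is O(log² n)
C = 5n is O(n)
A = n² is O(n²)
B = n⁵ is O(n⁵)

Therefore, the order from slowest to fastest is: D < C < A < B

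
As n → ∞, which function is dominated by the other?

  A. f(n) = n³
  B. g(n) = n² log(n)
B

f(n) = n³ is O(n³), while g(n) = n² log(n) is O(n² log n).
Since O(n² log n) grows slower than O(n³), g(n) is dominated.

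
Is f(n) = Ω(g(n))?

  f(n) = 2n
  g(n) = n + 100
True

f(n) = 2n and g(n) = n + 100 are both O(n).
Big-Ω permits equal growth rates (f ≥ c·g for some c > 0), so f(n) = Ω(g(n)) is true.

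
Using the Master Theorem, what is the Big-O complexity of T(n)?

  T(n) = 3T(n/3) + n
Θ(n log n)

Master Theorem: a = 3, b = 3, f(n) = n.
Compute the critical exponent d = log₃(3) = 1.
Compare f(n) = Θ(n) against n^d:
  k = 1 = d, so f(n) = Θ(n^d) — Case 2.
  Work is balanced across levels: T(n) = Θ(n^d log n) = Θ(n log n).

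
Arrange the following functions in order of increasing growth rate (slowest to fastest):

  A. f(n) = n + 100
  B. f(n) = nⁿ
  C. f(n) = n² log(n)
A < C < B

Comparing growth rates:
A = n + 100 is O(n)
C = n² log(n) is O(n² log n)
B = nⁿ is O(nⁿ)

Therefore, the order from slowest to fastest is: A < C < B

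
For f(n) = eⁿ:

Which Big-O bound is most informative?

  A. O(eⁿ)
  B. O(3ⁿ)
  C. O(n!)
A

f(n) = eⁿ is O(eⁿ).
All listed options are valid Big-O bounds (upper bounds),
but O(eⁿ) is the tightest (smallest valid bound).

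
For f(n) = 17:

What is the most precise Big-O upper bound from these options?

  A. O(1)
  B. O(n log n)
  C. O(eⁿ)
A

f(n) = 17 is O(1).
All listed options are valid Big-O bounds (upper bounds),
but O(1) is the tightest (smallest valid bound).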